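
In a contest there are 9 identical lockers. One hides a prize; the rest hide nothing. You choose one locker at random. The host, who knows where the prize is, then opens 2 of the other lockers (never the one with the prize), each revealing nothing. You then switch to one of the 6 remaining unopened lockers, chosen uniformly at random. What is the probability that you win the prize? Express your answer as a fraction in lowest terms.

4/27

Your original locker holds the prize with probability 1/9, so the other 8 collectively hold it with probability 8/9.
The host can always find 2 empty lockers to open, so the reveals don't change that 8/9; it is now spread over the 6 remaining unopened lockers.
P(win by switching) = (8/9) · (1/6) = 4/27.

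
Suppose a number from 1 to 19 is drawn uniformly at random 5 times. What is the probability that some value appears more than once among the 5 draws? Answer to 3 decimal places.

0.436

P(all 5 different) = 19/19 · 18/19 · ··· · 15/19 ≈ 0.564.
P(at least two equal) = 1 − 0.564 = 0.436.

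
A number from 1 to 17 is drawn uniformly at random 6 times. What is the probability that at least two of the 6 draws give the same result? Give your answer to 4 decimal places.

0.6308

P(all 6 different) = 17/17 · 16/17 · ··· · 12/17 ≈ 0.3692.
P(at least two equal) = 1 − 0.3692 = 0.6308.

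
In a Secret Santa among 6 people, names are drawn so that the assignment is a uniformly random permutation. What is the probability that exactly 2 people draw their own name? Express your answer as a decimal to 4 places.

0.1875

Choose which 2 of the 6 are fixed: C(6,2) = 15 ways.
The remaining 4 must have no fixed point: D(4) = 9.
P = 15·9/720 = 3/16 ≈ 0.1875.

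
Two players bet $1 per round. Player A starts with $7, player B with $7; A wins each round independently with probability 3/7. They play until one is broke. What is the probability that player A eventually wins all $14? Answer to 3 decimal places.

Let r = q/p = (4/7)/(3/7) = 4/3. The recurrence P(i) = p·P(i+1) + q·P(i−1) with P(0)=0, P(14)=1 gives P(i) = (1 − r^i)/(1 − r^14).
P(7) = (1 − (4/3)^7) / (1 − (4/3)^14) = 2187/18571 ≈ 0.118.

0.118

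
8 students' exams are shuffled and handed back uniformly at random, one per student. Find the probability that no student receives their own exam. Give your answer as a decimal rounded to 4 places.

0.3679

This is the derangement probability: permutations of 8 with no fixed point.
D(8) = 8! · (1 − 1/1! + 1/2! − ··· + (−1)^8/8!) = 14833.
P = 14833/40320 = 2119/5760 ≈ 0.3679.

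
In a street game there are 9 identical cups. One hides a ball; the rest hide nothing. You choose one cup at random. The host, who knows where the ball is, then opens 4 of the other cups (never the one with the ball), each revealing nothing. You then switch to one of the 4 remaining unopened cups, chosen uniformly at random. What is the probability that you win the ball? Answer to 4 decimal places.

Your original cup holds the ball with probability 1/9, so the other 8 collectively hold it with probability 8/9.
The host can always find 4 empty cups to open, so the reveals don't change that 8/9; it is now spread over the 4 remaining unopened cups.
P(win by switching) = (8/9) · (1/4) = 2/9 ≈ 0.2222.

0.2222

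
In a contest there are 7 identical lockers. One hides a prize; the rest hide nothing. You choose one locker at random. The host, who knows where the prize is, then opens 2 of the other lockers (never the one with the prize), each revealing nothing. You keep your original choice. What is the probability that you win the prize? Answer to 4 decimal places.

The host can always open 2 empty lockers regardless of your choice, so the reveals give no information about your original locker.
P(win by staying) = 1/7 ≈ 0.1429.

0.1429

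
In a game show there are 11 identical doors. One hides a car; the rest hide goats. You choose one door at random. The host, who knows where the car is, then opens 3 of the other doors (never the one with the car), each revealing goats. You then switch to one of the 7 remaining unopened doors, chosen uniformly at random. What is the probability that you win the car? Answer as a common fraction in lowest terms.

10/77

Your original door holds the car with probability 1/11, so the other 10 collectively hold it with probability 10/11.
The host can always find 3 empty doors to open, so the reveals don't change that 10/11; it is now spread over the 7 remaining unopened doors.
P(win by switching) = (10/11) · (1/7) = 10/77.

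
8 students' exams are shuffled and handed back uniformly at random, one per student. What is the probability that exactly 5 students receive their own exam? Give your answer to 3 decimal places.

Choose which 5 of the 8 are fixed: C(8,5) = 56 ways.
The remaining 3 must have no fixed point: D(3) = 2.
P = 56·2/40320 = 1/360 ≈ 0.003.

0.003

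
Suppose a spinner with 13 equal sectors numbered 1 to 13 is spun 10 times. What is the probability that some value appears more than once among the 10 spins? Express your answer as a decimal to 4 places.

P(all 10 different) = 13/13 · 12/13 · ··· · 4/13 ≈ 0.0075.
P(at least two equal) = 1 − 0.0075 = 0.9925.

0.9925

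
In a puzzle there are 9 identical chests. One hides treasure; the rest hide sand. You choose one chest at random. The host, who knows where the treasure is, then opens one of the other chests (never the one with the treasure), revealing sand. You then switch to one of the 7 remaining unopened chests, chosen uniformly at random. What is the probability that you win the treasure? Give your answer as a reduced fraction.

Your original chest holds the treasure with probability 1/9, so the other 8 collectively hold it with probability 8/9.
The host can always find an empty chest to open, so this doesn't change that 8/9; it is now spread over the 7 remaining unopened chests.
P(win by switching) = (8/9) · (1/7) = 8/63.

8/63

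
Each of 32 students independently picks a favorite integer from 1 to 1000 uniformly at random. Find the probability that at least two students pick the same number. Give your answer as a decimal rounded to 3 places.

0.394

It's easier to compute the probability that all 32 are distinct.
P(all distinct) = 1000/1000 · 999/1000 · ··· · 969/1000 ≈ 0.606.
So the probability of at least one match is 1 − 0.606 = 0.394.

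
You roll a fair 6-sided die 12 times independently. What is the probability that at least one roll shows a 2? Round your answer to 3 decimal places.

0.888

P(no roll shows a 2) = (5/6)^12 ≈ 0.112.
P(at least one) = 1 − 0.112 = 0.888.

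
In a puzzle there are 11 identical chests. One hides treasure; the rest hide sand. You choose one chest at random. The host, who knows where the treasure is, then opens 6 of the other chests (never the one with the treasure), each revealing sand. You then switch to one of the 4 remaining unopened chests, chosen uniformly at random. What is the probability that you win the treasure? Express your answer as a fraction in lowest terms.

5/22

Your original chest holds the treasure with probability 1/11, so the other 10 collectively hold it with probability 10/11.
The host can always find 6 empty chests to open, so the reveals don't change that 10/11; it is now spread over the 4 remaining unopened chests.
P(win by switching) = (10/11) · (1/4) = 5/22.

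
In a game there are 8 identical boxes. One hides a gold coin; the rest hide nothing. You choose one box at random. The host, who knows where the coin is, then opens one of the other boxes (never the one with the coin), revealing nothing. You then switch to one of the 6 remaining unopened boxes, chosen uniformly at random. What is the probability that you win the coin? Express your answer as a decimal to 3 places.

Your original box holds the coin with probability 1/8, so the other 7 collectively hold it with probability 7/8.
The host can always find an empty box to open, so this doesn't change that 7/8; it is now spread over the 6 remaining unopened boxes.
P(win by switching) = (7/8) · (1/6) = 7/48 ≈ 0.146.

0.146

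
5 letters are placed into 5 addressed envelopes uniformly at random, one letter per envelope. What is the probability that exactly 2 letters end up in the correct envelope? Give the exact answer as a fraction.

Choose which 2 of the 5 are fixed: C(5,2) = 10 ways.
The remaining 3 must have no fixed point: D(3) = 2.
P = 10·2/120 = 1/6.

1/6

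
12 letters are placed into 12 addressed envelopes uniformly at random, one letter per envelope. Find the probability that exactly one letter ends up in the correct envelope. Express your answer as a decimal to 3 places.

0.368

Choose which one is fixed: C(12,1) = 12 ways.
The remaining 11 must have no fixed point: D(11) = 14684570.
P = 12·14684570/479001600 = 1468457/3991680 ≈ 0.368.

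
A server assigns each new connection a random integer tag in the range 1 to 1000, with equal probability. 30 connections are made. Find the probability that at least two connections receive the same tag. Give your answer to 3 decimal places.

It's easier to compute the probability that all 30 are distinct.
P(all distinct) = 1000/1000 · 999/1000 · ··· · 971/1000 ≈ 0.644.
So the probability of at least one match is 1 − 0.644 = 0.356.

0.356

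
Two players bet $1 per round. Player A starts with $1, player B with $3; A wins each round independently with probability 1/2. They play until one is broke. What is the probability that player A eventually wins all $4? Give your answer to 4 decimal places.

0.2500

With a fair step, P(i) = ½P(i−1) + ½P(i+1) with P(0)=0, P(4)=1 has the linear solution P(i) = i/4.
P(1) = 1/4 ≈ 0.2500.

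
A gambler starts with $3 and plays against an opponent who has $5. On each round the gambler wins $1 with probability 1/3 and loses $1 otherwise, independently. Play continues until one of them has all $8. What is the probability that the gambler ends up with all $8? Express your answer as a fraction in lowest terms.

7/255

Let r = q/p = (2/3)/(1/3) = 2. The recurrence P(i) = p·P(i+1) + q·P(i−1) with P(0)=0, P(8)=1 gives P(i) = (1 − r^i)/(1 − r^8).
P(3) = (1 − (2)^3) / (1 − (2)^8) = 7/255.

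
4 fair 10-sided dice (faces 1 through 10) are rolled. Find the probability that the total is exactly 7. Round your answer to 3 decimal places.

There are 10^4 = 10000 equally likely outcomes.
The number of ordered 4-tuples from {1,…,10} summing to 7 is 20.
P(sum = 7) = 20/10000 = 1/500 ≈ 0.002.

0.002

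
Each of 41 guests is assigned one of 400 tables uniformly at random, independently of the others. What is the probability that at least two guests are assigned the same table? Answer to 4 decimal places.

It's easier to compute the probability that all 41 are distinct.
P(all distinct) = 400/400 · 399/400 · ··· · 360/400 ≈ 0.1197.
So the probability of at least one match is 1 − 0.1197 = 0.8803.

0.8803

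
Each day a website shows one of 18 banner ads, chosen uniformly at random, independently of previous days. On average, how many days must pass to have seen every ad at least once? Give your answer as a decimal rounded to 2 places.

62.91

After i distinct types are collected, each trial gives a new one with probability (18−i)/18, so the expected wait for the next new type is 18/(18−i).
E = 18/18 + 18/17 + 18/16 + 18/15 + 18/14 + 18/13 + 18/12 + 18/11 + 18/10 + 18/9 + 18/8 + 18/7 + 18/6 + 18/5 + 18/4 + 18/3 + 18/2 + 18/1 = 42822903/680680 ≈ 62.91.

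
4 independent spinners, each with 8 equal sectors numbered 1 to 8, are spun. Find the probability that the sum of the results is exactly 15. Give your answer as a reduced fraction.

There are 8^4 = 4096 equally likely outcomes.
The number of ordered 4-tuples from {1,…,8} summing to 15 is 284.
P(sum = 15) = 284/4096 = 71/1024.

71/1024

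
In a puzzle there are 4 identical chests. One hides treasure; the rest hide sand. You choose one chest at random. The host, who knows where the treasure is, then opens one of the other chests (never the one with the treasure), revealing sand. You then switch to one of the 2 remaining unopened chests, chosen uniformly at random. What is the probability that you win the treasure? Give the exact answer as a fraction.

Your original chest holds the treasure with probability 1/4, so the other 3 collectively hold it with probability 3/4.
The host can always find an empty chest to open, so this doesn't change that 3/4; it is now spread over the 2 remaining unopened chests.
P(win by switching) = (3/4) · (1/2) = 3/8.

3/8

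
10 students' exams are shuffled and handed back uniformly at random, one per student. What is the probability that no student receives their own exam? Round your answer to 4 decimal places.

This is the derangement probability: permutations of 10 with no fixed point.
D(10) = 10! · (1 − 1/1! + 1/2! − ··· + (−1)^10/10!) = 1334961.
P = 1334961/3628800 = 16481/44800 ≈ 0.3679.

0.3679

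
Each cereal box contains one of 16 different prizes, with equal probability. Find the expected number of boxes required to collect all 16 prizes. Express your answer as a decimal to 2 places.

After i distinct types are collected, each trial gives a new one with probability (16−i)/16, so the expected wait for the next new type is 16/(16−i).
E = 16/16 + 16/15 + 16/14 + 16/13 + 16/12 + 16/11 + 16/10 + 16/9 + 16/8 + 16/7 + 16/6 + 16/5 + 16/4 + 16/3 + 16/2 + 16/1 = 2436559/45045 ≈ 54.09.

54.09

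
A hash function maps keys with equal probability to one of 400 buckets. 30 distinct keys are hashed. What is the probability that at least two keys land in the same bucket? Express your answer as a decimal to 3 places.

0.672

It's easier to compute the probability that all 30 are distinct.
P(all distinct) = 400/400 · 399/400 · ··· · 371/400 ≈ 0.328.
So the probability of at least one match is 1 − 0.328 = 0.672.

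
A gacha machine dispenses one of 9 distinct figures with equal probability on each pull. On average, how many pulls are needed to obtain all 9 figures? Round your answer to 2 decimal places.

After i distinct types are collected, each trial gives a new one with probability (9−i)/9, so the expected wait for the next new type is 9/(9−i).
E = 9/9 + 9/8 + 9/7 + 9/6 + 9/5 + 9/4 + 9/3 + 9/2 + 9/1 = 7129/280 ≈ 25.46.

25.46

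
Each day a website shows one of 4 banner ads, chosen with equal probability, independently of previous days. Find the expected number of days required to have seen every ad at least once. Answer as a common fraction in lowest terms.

25/3

After i distinct types are collected, each trial gives a new one with probability (4−i)/4, so the expected wait for the next new type is 4/(4−i).
E = 4/4 + 4/3 + 4/2 + 4/1 = 25/3.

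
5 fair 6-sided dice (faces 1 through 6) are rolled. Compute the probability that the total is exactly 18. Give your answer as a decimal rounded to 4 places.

There are 6^5 = 7776 equally likely outcomes.
The number of ordered 5-tuples from {1,…,6} summing to 18 is 780.
P(sum = 18) = 780/7776 = 65/648 ≈ 0.1003.

0.1003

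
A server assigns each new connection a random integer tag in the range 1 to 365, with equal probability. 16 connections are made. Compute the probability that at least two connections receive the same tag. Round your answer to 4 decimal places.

It's easier to compute the probability that all 16 are distinct.
P(all distinct) = 365/365 · 364/365 · ··· · 350/365 ≈ 0.7164.
So the probability of at least one match is 1 − 0.7164 = 0.2836.

0.2836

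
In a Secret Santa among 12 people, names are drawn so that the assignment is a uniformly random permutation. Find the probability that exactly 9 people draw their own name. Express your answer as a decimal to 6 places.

0.000001

Choose which 9 of the 12 are fixed: C(12,9) = 220 ways.
The remaining 3 must have no fixed point: D(3) = 2.
P = 220·2/479001600 = 1/1088640 ≈ 0.000001.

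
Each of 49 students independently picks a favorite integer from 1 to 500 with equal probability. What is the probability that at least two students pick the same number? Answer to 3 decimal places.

0.912

It's easier to compute the probability that all 49 are distinct.
P(all distinct) = 500/500 · 499/500 · ··· · 452/500 ≈ 0.088.
So the probability of at least one match is 1 − 0.088 = 0.912.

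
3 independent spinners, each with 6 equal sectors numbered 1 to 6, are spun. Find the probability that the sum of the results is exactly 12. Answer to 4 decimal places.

0.1157

There are 6^3 = 216 equally likely outcomes.
The number of ordered 3-tuples from {1,…,6} summing to 12 is 25.
P(sum = 12) = 25/216 ≈ 0.1157.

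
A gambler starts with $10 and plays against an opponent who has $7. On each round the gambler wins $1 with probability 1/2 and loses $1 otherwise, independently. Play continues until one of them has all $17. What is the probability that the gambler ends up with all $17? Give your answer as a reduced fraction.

With a fair step, P(i) = ½P(i−1) + ½P(i+1) with P(0)=0, P(17)=1 has the linear solution P(i) = i/17.
P(10) = 10/17.

10/17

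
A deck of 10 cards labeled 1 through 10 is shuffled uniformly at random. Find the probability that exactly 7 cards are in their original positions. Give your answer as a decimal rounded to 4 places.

Choose which 7 of the 10 are fixed: C(10,7) = 120 ways.
The remaining 3 must have no fixed point: D(3) = 2.
P = 120·2/3628800 = 1/15120 ≈ 0.0001.

0.0001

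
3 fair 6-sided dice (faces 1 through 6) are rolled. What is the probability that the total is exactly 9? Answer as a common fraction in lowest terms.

25/216

There are 6^3 = 216 equally likely outcomes.
The number of ordered 3-tuples from {1,…,6} summing to 9 is 25.
P(sum = 9) = 25/216.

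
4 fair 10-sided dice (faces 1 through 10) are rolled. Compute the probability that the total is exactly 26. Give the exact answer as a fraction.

27/500

There are 10^4 = 10000 equally likely outcomes.
The number of ordered 4-tuples from {1,…,10} summing to 26 is 540.
P(sum = 26) = 540/10000 = 27/500.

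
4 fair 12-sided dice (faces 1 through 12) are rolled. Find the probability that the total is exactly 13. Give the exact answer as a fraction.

There are 12^4 = 20736 equally likely outcomes.
The number of ordered 4-tuples from {1,…,12} summing to 13 is 220.
P(sum = 13) = 220/20736 = 55/5184.

55/5184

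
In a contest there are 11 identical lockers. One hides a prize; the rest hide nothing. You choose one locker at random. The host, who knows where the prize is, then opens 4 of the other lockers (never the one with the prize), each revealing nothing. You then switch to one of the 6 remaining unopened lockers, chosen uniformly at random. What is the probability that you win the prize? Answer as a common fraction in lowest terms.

Your original locker holds the prize with probability 1/11, so the other 10 collectively hold it with probability 10/11.
The host can always find 4 empty lockers to open, so the reveals don't change that 10/11; it is now spread over the 6 remaining unopened lockers.
P(win by switching) = (10/11) · (1/6) = 5/33.

5/33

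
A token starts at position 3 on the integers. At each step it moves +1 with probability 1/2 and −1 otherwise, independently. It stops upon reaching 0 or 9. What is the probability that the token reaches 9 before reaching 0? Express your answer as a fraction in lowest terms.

With a fair step, P(i) = ½P(i−1) + ½P(i+1) with P(0)=0, P(9)=1 has the linear solution P(i) = i/9.
P(3) = 3/9 = 1/3.

1/3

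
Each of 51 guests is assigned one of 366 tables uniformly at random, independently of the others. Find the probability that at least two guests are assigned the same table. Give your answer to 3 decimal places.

0.974

It's easier to compute the probability that all 51 are distinct.
P(all distinct) = 366/366 · 365/366 · ··· · 316/366 ≈ 0.026.
So the probability of at least one match is 1 − 0.026 = 0.974.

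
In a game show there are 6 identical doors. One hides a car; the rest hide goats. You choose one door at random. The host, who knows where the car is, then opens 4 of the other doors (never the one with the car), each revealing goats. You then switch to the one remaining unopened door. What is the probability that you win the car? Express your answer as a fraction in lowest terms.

5/6

Your original door holds the car with probability 1/6, so the other 5 collectively hold it with probability 5/6.
The host can always find 4 empty doors to open, so the reveals don't change that 5/6; it is now spread over the 1 remaining unopened door.
P(win by switching) = (5/6) · (1/1) = 5/6.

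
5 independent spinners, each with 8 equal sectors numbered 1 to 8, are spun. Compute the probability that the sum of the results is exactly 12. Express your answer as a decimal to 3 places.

0.010

There are 8^5 = 32768 equally likely outcomes.
The number of ordered 5-tuples from {1,…,8} summing to 12 is 330.
P(sum = 12) = 330/32768 = 165/16384 ≈ 0.010.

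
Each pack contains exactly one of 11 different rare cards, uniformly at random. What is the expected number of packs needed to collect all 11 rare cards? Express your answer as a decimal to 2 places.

After i distinct types are collected, each trial gives a new one with probability (11−i)/11, so the expected wait for the next new type is 11/(11−i).
E = 11/11 + 11/10 + 11/9 + 11/8 + 11/7 + 11/6 + 11/5 + 11/4 + 11/3 + 11/2 + 11/1 = 83711/2520 ≈ 33.22.

33.22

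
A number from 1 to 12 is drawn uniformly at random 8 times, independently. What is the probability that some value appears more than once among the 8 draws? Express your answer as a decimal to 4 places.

P(all 8 different) = 12/12 · 11/12 · ··· · 5/12 ≈ 0.0464.
P(at least two equal) = 1 − 0.0464 = 0.9536.

0.9536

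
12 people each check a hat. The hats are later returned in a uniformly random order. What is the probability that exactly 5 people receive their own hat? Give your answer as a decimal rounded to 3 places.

0.003

Choose which 5 of the 12 are fixed: C(12,5) = 792 ways.
The remaining 7 must have no fixed point: D(7) = 1854.
P = 792·1854/479001600 = 103/33600 ≈ 0.003.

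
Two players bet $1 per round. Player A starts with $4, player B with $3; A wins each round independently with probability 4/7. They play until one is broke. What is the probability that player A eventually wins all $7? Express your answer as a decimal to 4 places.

Let r = q/p = (3/7)/(4/7) = 3/4. The recurrence P(i) = p·P(i+1) + q·P(i−1) with P(0)=0, P(7)=1 gives P(i) = (1 − r^i)/(1 − r^7).
P(4) = (1 − (3/4)^4) / (1 − (3/4)^7) = 11200/14197 ≈ 0.7889.

0.7889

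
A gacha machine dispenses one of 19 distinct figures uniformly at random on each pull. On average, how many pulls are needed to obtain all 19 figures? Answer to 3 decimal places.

After i distinct types are collected, each trial gives a new one with probability (19−i)/19, so the expected wait for the next new type is 19/(19−i).
E = 19/19 + 19/18 + 19/17 + 19/16 + 19/15 + 19/14 + 19/13 + 19/12 + 19/11 + 19/10 + 19/9 + 19/8 + 19/7 + 19/6 + 19/5 + 19/4 + 19/3 + 19/2 + 19/1 = 275295799/4084080 ≈ 67.407.

67.407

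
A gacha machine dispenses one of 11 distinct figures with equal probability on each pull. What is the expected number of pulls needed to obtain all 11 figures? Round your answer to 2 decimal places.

After i distinct types are collected, each trial gives a new one with probability (11−i)/11, so the expected wait for the next new type is 11/(11−i).
E = 11/11 + 11/10 + 11/9 + 11/8 + 11/7 + 11/6 + 11/5 + 11/4 + 11/3 + 11/2 + 11/1 = 83711/2520 ≈ 33.22.

33.22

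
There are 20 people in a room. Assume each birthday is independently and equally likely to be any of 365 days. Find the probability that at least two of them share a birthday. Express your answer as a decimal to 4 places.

It's easier to compute the probability that all 20 are distinct.
P(all distinct) = 365/365 · 364/365 · ··· · 346/365 ≈ 0.5886.
So the probability of at least one match is 1 − 0.5886 = 0.4114.

0.4114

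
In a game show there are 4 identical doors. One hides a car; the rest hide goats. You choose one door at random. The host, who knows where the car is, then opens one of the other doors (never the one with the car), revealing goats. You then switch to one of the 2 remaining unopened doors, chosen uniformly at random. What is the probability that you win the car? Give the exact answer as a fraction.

3/8

Your original door holds the car with probability 1/4, so the other 3 collectively hold it with probability 3/4.
The host can always find an empty door to open, so this doesn't change that 3/4; it is now spread over the 2 remaining unopened doors.
P(win by switching) = (3/4) · (1/2) = 3/8.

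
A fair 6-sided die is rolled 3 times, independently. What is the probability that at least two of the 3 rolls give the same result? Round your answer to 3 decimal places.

0.444

P(all 3 different) = 6/6 · 5/6 · ··· · 4/6 ≈ 0.556.
P(at least two equal) = 1 − 0.556 = 0.444.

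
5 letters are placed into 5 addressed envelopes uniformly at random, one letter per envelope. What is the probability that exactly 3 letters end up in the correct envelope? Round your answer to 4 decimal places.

0.0833

Choose which 3 of the 5 are fixed: C(5,3) = 10 ways.
The remaining 2 must have no fixed point: D(2) = 1.
P = 10·1/120 = 1/12 ≈ 0.0833.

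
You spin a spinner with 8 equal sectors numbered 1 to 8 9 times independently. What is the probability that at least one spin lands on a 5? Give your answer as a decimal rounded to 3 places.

0.699

P(no spin lands on a 5) = (7/8)^9 ≈ 0.301.
P(at least one) = 1 − 0.301 = 0.699.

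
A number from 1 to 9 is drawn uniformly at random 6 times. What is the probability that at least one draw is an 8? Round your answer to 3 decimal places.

0.507

P(no draw is an 8) = (8/9)^6 ≈ 0.493.
P(at least one) = 1 − 0.493 = 0.507.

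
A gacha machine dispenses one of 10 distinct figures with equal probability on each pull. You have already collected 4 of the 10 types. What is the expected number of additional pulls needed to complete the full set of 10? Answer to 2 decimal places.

24.50

Starting from 4 distinct types, each trial gives a new one with probability (10−i)/10 when i types are held, so the wait for the next new type is 10/(10−i).
E = 10/6 + 10/5 + 10/4 + 10/3 + 10/2 + 10/1 = 49/2 ≈ 24.50.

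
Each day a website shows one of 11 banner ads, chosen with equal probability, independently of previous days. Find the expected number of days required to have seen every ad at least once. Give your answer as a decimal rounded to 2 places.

33.22

After i distinct types are collected, each trial gives a new one with probability (11−i)/11, so the expected wait for the next new type is 11/(11−i).
E = 11/11 + 11/10 + 11/9 + 11/8 + 11/7 + 11/6 + 11/5 + 11/4 + 11/3 + 11/2 + 11/1 = 83711/2520 ≈ 33.22.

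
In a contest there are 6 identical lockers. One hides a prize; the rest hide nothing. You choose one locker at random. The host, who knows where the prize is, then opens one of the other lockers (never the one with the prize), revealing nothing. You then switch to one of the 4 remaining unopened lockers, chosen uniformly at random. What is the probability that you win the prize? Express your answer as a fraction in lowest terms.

Your original locker holds the prize with probability 1/6, so the other 5 collectively hold it with probability 5/6.
The host can always find an empty locker to open, so this doesn't change that 5/6; it is now spread over the 4 remaining unopened lockers.
P(win by switching) = (5/6) · (1/4) = 5/24.

5/24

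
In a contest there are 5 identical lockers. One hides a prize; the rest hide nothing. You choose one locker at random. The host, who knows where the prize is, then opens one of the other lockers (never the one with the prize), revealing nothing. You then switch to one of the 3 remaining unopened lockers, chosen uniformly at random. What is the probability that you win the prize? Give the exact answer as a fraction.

Your original locker holds the prize with probability 1/5, so the other 4 collectively hold it with probability 4/5.
The host can always find an empty locker to open, so this doesn't change that 4/5; it is now spread over the 3 remaining unopened lockers.
P(win by switching) = (4/5) · (1/3) = 4/15.

4/15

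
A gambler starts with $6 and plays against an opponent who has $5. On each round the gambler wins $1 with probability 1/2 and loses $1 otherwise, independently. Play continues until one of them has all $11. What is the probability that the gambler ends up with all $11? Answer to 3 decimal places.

With a fair step, P(i) = ½P(i−1) + ½P(i+1) with P(0)=0, P(11)=1 has the linear solution P(i) = i/11.
P(6) = 6/11 ≈ 0.545.

0.545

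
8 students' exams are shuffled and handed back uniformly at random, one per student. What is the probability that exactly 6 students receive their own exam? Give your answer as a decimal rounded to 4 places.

0.0007

Choose which 6 of the 8 are fixed: C(8,6) = 28 ways.
The remaining 2 must have no fixed point: D(2) = 1.
P = 28·1/40320 = 1/1440 ≈ 0.0007.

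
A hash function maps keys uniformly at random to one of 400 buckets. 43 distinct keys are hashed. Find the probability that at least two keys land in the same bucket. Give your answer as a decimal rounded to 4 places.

0.9039

It's easier to compute the probability that all 43 are distinct.
P(all distinct) = 400/400 · 399/400 · ··· · 358/400 ≈ 0.0961.
So the probability of at least one match is 1 − 0.0961 = 0.9039.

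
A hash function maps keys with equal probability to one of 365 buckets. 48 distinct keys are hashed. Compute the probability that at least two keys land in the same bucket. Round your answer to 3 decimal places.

It's easier to compute the probability that all 48 are distinct.
P(all distinct) = 365/365 · 364/365 · ··· · 318/365 ≈ 0.039.
So the probability of at least one match is 1 − 0.039 = 0.961.

0.961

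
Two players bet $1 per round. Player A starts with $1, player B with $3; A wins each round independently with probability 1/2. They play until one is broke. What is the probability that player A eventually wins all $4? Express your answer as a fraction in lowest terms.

1/4

With a fair step, P(i) = ½P(i−1) + ½P(i+1) with P(0)=0, P(4)=1 has the linear solution P(i) = i/4.
P(1) = 1/4.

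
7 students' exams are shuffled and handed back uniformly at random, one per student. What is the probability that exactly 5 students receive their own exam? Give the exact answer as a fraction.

Choose which 5 of the 7 are fixed: C(7,5) = 21 ways.
The remaining 2 must have no fixed point: D(2) = 1.
P = 21·1/5040 = 1/240.

1/240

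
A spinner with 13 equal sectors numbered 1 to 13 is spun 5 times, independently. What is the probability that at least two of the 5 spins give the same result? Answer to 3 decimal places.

P(all 5 different) = 13/13 · 12/13 · ··· · 9/13 ≈ 0.416.
P(at least two equal) = 1 − 0.416 = 0.584.

0.584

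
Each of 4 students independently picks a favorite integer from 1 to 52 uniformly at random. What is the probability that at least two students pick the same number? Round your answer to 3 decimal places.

It's easier to compute the probability that all 4 are distinct.
P(all distinct) = 52/52 · 51/52 · ··· · 49/52 ≈ 0.889.
So the probability of at least one match is 1 − 0.889 = 0.111.

0.111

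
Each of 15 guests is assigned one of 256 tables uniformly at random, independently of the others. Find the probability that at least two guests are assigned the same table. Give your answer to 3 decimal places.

0.342

It's easier to compute the probability that all 15 are distinct.
P(all distinct) = 256/256 · 255/256 · ··· · 242/256 ≈ 0.658.
So the probability of at least one match is 1 − 0.658 = 0.342.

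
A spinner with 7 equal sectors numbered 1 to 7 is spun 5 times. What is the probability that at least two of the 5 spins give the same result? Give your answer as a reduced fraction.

2041/2401

P(all 5 different) = 7/7 · 6/7 · ··· · 3/7 = 360/2401.
P(at least two equal) = 1 − 360/2401 = 2041/2401.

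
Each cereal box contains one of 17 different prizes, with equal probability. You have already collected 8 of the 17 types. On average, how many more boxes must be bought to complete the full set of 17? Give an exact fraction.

121193/2520

Starting from 8 distinct types, each trial gives a new one with probability (17−i)/17 when i types are held, so the wait for the next new type is 17/(17−i).
E = 17/9 + 17/8 + 17/7 + 17/6 + 17/5 + 17/4 + 17/3 + 17/2 + 17/1 = 121193/2520.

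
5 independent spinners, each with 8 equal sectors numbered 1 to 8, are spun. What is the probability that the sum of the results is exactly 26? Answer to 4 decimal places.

There are 8^5 = 32768 equally likely outcomes.
The number of ordered 5-tuples from {1,…,8} summing to 26 is 2010.
P(sum = 26) = 2010/32768 = 1005/16384 ≈ 0.0613.

0.0613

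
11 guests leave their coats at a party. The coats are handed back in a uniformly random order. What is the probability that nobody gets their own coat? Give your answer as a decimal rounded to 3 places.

0.368

This is the derangement probability: permutations of 11 with no fixed point.
D(11) = 11! · (1 − 1/1! + 1/2! − ··· + (−1)^11/11!) = 14684570.
P = 14684570/39916800 = 1468457/3991680 ≈ 0.368.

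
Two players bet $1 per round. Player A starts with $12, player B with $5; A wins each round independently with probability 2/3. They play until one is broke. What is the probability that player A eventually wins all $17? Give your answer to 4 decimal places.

0.9998

Let r = q/p = (1/3)/(2/3) = 1/2. The recurrence P(i) = p·P(i+1) + q·P(i−1) with P(0)=0, P(17)=1 gives P(i) = (1 − r^i)/(1 − r^17).
P(12) = (1 − (1/2)^12) / (1 − (1/2)^17) = 131040/131071 ≈ 0.9998.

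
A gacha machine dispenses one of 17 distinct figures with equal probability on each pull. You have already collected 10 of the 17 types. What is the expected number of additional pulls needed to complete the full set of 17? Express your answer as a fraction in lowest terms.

6171/140

Starting from 10 distinct types, each trial gives a new one with probability (17−i)/17 when i types are held, so the wait for the next new type is 17/(17−i).
E = 17/7 + 17/6 + 17/5 + 17/4 + 17/3 + 17/2 + 17/1 = 6171/140.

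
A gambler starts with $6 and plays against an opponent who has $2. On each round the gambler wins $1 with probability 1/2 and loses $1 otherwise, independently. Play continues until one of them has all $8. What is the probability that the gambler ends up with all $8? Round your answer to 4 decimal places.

With a fair step, P(i) = ½P(i−1) + ½P(i+1) with P(0)=0, P(8)=1 has the linear solution P(i) = i/8.
P(6) = 6/8 = 3/4 ≈ 0.7500.

0.7500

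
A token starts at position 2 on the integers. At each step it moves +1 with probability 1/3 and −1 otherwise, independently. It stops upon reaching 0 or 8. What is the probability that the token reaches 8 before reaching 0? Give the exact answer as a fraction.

1/85

Let r = q/p = (2/3)/(1/3) = 2. The recurrence P(i) = p·P(i+1) + q·P(i−1) with P(0)=0, P(8)=1 gives P(i) = (1 − r^i)/(1 − r^8).
P(2) = (1 − (2)^2) / (1 − (2)^8) = 1/85.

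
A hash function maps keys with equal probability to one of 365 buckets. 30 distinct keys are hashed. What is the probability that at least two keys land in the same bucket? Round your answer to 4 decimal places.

0.7063

It's easier to compute the probability that all 30 are distinct.
P(all distinct) = 365/365 · 364/365 · ··· · 336/365 ≈ 0.2937.
So the probability of at least one match is 1 − 0.2937 = 0.7063.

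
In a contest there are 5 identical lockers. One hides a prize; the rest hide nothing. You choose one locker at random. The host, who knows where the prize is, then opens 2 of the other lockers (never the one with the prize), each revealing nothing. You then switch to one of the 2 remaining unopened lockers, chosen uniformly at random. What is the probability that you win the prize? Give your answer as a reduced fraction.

2/5

Your original locker holds the prize with probability 1/5, so the other 4 collectively hold it with probability 4/5.
The host can always find 2 empty lockers to open, so the reveals don't change that 4/5; it is now spread over the 2 remaining unopened lockers.
P(win by switching) = (4/5) · (1/2) = 2/5.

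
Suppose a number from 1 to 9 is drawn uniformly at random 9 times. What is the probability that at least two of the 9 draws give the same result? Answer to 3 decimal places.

P(all 9 different) = 9/9 · 8/9 · ··· · 1/9 ≈ 0.001.
P(at least two equal) = 1 − 0.001 = 0.999.

0.999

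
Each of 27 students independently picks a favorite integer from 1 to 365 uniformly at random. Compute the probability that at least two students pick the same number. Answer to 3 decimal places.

0.627

It's easier to compute the probability that all 27 are distinct.
P(all distinct) = 365/365 · 364/365 · ··· · 339/365 ≈ 0.373.
So the probability of at least one match is 1 − 0.373 = 0.627.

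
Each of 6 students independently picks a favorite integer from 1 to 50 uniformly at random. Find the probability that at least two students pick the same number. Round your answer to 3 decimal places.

0.268

It's easier to compute the probability that all 6 are distinct.
P(all distinct) = 50/50 · 49/50 · ··· · 45/50 ≈ 0.732.
So the probability of at least one match is 1 − 0.732 = 0.268.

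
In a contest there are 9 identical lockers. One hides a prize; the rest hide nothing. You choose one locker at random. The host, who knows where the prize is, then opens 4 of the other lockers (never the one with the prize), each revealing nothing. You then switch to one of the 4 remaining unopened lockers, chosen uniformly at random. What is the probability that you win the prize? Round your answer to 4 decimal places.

0.2222

Your original locker holds the prize with probability 1/9, so the other 8 collectively hold it with probability 8/9.
The host can always find 4 empty lockers to open, so the reveals don't change that 8/9; it is now spread over the 4 remaining unopened lockers.
P(win by switching) = (8/9) · (1/4) = 2/9 ≈ 0.2222.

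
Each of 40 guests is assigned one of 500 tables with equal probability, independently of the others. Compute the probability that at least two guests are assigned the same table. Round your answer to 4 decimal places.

It's easier to compute the probability that all 40 are distinct.
P(all distinct) = 500/500 · 499/500 · ··· · 461/500 ≈ 0.2013.
So the probability of at least one match is 1 − 0.2013 = 0.7987.

0.7987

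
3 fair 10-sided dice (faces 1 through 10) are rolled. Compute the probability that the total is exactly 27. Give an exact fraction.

There are 10^3 = 1000 equally likely outcomes.
The number of ordered 3-tuples from {1,…,10} summing to 27 is 10.
P(sum = 27) = 10/1000 = 1/100.

1/100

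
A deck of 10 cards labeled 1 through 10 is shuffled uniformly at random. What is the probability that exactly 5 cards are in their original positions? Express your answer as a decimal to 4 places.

Choose which 5 of the 10 are fixed: C(10,5) = 252 ways.
The remaining 5 must have no fixed point: D(5) = 44.
P = 252·44/3628800 = 11/3600 ≈ 0.0031.

0.0031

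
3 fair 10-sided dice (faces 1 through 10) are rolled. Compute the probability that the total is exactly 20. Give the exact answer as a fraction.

There are 10^3 = 1000 equally likely outcomes.
The number of ordered 3-tuples from {1,…,10} summing to 20 is 63.
P(sum = 20) = 63/1000.

63/1000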